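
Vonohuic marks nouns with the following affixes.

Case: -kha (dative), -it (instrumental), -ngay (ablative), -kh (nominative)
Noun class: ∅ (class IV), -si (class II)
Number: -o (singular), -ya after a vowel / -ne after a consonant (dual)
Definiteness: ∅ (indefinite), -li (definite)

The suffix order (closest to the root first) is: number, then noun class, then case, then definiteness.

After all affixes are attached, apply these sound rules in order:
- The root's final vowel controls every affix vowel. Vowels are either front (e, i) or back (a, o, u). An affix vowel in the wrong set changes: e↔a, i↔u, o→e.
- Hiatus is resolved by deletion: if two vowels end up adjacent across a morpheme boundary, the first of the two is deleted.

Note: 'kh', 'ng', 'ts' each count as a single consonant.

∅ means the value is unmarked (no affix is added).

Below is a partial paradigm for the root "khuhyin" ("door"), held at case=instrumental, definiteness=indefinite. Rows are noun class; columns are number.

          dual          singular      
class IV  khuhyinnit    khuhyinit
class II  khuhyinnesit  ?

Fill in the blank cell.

Attach number singular -o → khuhyino.
Attach noun class class II -si → khuhyinosi.
Attach case instrumental -it → khuhyinosiit.
definiteness = indefinite: zero marking, form stays khuhyinosiit.
Apply vowel harmony: khuhyinosiit → khuhyinesiit.
Apply vowel deletion: khuhyinesiit → khuhyinesit.

khuhyinesit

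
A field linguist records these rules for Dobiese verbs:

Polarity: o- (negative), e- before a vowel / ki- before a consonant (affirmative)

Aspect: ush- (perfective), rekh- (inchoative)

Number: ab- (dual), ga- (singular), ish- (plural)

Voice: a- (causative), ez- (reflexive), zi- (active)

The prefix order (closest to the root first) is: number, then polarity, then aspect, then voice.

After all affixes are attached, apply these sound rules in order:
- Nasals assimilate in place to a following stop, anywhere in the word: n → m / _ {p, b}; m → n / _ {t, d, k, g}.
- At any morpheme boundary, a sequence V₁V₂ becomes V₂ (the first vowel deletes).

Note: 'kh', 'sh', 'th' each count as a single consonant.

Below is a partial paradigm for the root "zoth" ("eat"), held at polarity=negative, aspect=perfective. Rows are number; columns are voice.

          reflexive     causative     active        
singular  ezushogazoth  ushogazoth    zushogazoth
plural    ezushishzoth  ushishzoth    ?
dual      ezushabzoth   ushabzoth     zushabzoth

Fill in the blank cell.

Attach number plural ish- → ishzoth.
Attach polarity negative o- → oishzoth.
Attach aspect perfective ush- → ushoishzoth.
Attach voice active zi- → ziushoishzoth.
Nasal assimilation: no change.
Apply vowel deletion: ziushoishzoth → zushishzoth.

zushishzoth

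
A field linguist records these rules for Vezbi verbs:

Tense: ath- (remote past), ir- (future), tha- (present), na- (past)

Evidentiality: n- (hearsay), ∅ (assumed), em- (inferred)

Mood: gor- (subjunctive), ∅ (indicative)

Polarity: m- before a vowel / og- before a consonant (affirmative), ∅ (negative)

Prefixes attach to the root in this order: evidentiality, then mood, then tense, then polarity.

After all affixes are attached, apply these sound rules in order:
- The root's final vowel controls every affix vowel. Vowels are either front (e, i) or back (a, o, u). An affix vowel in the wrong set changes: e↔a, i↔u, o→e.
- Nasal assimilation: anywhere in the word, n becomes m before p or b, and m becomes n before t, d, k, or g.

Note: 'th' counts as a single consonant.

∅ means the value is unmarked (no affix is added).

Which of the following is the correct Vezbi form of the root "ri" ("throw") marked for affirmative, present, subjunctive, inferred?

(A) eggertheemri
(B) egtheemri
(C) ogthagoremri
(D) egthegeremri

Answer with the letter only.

Attach evidentiality inferred em- → emri.
Attach mood subjunctive gor- → goremri.
Attach tense present tha- → thagoremri.
Attach polarity affirmative og- (before consonant 'th') → ogthagoremri.
Apply vowel harmony: ogthagoremri → egthegeremri.
Nasal assimilation: no change.
So the correct form is egthegeremri, option (D).
(A) eggertheemri is wrong: it has the affixes in the wrong order.
(B) egtheemri is wrong: it uses indicative instead of subjunctive for mood.
(C) ogthagoremri is wrong: it fails to apply the sound rule(s).

D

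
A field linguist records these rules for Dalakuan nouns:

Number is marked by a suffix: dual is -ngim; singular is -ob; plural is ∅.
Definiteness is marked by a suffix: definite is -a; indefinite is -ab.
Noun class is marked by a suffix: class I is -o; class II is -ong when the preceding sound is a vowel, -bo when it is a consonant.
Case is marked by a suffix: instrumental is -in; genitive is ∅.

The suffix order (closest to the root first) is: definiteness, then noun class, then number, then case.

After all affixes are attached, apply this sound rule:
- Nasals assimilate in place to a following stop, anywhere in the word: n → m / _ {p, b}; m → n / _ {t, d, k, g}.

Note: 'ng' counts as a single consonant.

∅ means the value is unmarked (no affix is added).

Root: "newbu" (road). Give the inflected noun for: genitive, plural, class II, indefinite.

newbuabbo

Attach definiteness indefinite -ab → newbuab.
Attach noun class class II -bo (after consonant 'b') → newbuabbo.
number = plural: zero marking, form stays newbuabbo.
case = genitive: zero marking, form stays newbuabbo.
Nasal assimilation: no change.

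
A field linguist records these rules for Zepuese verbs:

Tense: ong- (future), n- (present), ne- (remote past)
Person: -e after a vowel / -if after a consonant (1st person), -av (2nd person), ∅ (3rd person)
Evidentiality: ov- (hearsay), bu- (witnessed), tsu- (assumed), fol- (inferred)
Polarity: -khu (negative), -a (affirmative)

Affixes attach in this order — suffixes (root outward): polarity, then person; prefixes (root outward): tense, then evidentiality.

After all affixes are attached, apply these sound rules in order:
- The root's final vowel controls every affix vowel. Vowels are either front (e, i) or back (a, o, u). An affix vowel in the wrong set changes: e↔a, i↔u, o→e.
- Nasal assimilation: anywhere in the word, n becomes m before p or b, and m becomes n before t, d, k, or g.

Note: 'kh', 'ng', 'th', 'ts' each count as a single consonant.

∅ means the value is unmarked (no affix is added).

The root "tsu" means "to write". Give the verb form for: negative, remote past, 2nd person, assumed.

tsunatsukhuav

Attach tense remote past ne- → netsu.
Attach polarity negative -khu → netsukhu.
Attach person 2nd person -av → netsukhuav.
Attach evidentiality assumed tsu- → tsunetsukhuav.
Apply vowel harmony: tsunetsukhuav → tsunatsukhuav.
Nasal assimilation: no change.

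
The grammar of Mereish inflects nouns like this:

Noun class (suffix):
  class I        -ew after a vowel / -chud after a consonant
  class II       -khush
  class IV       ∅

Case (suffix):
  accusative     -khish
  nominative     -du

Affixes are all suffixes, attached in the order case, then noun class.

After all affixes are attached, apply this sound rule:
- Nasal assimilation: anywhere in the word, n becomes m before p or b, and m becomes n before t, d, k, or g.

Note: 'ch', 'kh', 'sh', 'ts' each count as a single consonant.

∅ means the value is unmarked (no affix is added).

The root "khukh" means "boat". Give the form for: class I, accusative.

khukhkhishchud

Attach case accusative -khish → khukhkhish.
Attach noun class class I -chud (after consonant 'sh') → khukhkhishchud.
Nasal assimilation: no change.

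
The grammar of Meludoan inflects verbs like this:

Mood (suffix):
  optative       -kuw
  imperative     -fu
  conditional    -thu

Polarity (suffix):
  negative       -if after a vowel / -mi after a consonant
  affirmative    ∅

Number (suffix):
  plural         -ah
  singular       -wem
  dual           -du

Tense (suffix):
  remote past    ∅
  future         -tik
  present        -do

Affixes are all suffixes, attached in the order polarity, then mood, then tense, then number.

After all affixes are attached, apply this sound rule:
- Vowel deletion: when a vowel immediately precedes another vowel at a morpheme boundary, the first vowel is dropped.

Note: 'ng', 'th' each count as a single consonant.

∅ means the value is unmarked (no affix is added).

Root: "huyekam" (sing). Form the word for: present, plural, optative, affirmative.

huyekamkuwdah

polarity = affirmative: zero marking, form stays huyekam.
Attach mood optative -kuw → huyekamkuw.
Attach tense present -do → huyekamkuwdo.
Attach number plural -ah → huyekamkuwdoah.
Apply vowel deletion: huyekamkuwdoah → huyekamkuwdah.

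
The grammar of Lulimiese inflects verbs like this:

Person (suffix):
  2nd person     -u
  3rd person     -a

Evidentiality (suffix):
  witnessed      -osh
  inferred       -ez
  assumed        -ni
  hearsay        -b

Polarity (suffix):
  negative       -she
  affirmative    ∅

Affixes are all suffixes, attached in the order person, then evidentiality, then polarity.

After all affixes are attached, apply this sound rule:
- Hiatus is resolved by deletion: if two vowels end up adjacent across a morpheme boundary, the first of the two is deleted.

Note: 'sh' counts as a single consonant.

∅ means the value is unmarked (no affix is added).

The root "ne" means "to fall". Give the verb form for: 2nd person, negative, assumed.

nunishe

Attach person 2nd person -u → neu.
Attach evidentiality assumed -ni → neuni.
Attach polarity negative -she → neunishe.
Apply vowel deletion: neunishe → nunishe.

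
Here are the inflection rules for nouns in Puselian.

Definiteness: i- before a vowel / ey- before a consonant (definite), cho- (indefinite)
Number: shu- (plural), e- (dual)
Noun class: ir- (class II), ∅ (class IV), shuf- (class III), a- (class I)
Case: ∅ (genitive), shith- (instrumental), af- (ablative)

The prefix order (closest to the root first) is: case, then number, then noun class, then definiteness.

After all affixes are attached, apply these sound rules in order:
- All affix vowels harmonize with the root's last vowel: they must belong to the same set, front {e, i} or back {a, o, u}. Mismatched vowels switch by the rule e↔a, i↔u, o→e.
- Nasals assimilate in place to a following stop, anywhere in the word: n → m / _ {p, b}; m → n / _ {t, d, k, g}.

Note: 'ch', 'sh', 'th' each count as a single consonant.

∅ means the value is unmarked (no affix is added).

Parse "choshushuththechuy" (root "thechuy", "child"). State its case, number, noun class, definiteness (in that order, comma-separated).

Segment: cho-shu-shith-thechuy.
case: shith- → instrumental.
number: shu- → plural.
noun class: ∅ → class IV.
definiteness: cho- → indefinite.

instrumental, plural, class IV, indefinite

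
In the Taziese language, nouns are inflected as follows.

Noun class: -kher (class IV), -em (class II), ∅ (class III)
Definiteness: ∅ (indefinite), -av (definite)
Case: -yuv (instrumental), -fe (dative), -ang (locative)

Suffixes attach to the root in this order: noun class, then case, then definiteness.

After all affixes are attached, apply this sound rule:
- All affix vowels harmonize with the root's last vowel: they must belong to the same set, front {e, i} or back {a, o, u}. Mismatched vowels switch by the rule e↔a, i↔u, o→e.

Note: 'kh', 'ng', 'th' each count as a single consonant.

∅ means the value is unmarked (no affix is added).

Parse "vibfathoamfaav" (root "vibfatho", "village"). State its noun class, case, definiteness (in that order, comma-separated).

Segment: vibfatho-em-fe-av.
noun class: -em → class II.
case: -fe → dative.
definiteness: -av → definite.

class II, dative, definite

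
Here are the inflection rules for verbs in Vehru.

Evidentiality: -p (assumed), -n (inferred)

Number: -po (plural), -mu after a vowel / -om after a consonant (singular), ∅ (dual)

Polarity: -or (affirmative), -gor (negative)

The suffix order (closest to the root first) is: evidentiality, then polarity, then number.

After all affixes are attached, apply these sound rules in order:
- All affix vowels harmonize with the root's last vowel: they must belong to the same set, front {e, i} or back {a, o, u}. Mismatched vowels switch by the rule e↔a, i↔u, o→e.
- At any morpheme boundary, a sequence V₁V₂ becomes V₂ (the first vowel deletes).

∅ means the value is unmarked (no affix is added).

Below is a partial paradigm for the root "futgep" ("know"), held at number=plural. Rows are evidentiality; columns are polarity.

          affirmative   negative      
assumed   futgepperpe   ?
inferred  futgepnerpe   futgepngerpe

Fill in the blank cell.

futgeppgerpe

Attach evidentiality assumed -p → futgepp.
Attach polarity negative -gor → futgeppgor.
Attach number plural -po → futgeppgorpo.
Apply vowel harmony: futgeppgorpo → futgeppgerpe.
Vowel deletion: no change.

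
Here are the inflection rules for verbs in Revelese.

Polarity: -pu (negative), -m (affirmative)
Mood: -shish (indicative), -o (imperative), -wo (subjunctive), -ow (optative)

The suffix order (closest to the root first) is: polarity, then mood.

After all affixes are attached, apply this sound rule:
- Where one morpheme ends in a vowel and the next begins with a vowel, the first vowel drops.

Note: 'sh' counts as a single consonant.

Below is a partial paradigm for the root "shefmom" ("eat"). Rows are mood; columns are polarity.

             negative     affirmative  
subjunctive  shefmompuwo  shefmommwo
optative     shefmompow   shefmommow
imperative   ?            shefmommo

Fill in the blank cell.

shefmompo

Attach polarity negative -pu → shefmompu.
Attach mood imperative -o → shefmompuo.
Apply vowel deletion: shefmompuo → shefmompo.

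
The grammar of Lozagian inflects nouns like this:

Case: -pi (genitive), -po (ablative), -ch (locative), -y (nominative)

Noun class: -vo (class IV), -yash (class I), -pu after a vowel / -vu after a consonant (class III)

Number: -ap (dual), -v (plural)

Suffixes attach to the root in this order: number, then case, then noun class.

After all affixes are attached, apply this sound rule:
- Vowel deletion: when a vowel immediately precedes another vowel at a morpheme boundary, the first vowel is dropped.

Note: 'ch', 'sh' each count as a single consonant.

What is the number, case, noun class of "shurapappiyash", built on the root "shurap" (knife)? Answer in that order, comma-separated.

dual, genitive, class I

Segment: shurap-ap-pi-yash.
number: -ap → dual.
case: -pi → genitive.
noun class: -yash → class I.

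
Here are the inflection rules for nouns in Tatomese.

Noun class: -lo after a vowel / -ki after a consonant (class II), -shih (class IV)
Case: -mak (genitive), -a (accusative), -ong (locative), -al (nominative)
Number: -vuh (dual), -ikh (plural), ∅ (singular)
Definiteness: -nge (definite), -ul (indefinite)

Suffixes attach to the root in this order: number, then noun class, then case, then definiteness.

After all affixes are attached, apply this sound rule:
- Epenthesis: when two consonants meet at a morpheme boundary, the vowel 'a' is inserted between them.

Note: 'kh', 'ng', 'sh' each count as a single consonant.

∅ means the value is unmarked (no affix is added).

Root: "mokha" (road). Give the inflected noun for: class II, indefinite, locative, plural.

Attach number plural -ikh → mokhaikh.
Attach noun class class II -ki (after consonant 'kh') → mokhaikhki.
Attach case locative -ong → mokhaikhkiong.
Attach definiteness indefinite -ul → mokhaikhkiongul.
Apply epenthesis: mokhaikhkiongul → mokhaikhakiongul.

mokhaikhakiongul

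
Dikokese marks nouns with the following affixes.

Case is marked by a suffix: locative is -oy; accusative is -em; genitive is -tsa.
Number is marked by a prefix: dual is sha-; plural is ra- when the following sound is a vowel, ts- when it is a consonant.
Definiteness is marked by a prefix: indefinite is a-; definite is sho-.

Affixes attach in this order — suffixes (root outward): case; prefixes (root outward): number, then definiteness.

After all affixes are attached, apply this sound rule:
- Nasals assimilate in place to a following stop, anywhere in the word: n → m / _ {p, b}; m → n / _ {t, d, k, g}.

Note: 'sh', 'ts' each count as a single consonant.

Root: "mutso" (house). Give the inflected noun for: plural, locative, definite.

shotsmutsooy

Attach number plural ts- (before consonant 'm') → tsmutso.
Attach case locative -oy → tsmutsooy.
Attach definiteness definite sho- → shotsmutsooy.
Nasal assimilation: no change.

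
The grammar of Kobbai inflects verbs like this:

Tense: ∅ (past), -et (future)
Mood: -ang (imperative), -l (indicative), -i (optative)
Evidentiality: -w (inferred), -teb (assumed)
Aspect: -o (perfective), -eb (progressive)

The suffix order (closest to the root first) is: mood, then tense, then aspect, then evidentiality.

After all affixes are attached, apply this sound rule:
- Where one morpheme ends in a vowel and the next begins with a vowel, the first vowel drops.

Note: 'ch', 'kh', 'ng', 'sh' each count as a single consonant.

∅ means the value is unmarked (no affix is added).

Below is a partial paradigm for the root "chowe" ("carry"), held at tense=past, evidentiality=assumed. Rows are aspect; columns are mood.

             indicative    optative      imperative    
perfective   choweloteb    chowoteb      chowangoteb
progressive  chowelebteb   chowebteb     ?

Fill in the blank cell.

Attach mood imperative -ang → choweang.
tense = past: zero marking, form stays choweang.
Attach aspect progressive -eb → choweangeb.
Attach evidentiality assumed -teb → choweangebteb.
Apply vowel deletion: choweangebteb → chowangebteb.

chowangebteb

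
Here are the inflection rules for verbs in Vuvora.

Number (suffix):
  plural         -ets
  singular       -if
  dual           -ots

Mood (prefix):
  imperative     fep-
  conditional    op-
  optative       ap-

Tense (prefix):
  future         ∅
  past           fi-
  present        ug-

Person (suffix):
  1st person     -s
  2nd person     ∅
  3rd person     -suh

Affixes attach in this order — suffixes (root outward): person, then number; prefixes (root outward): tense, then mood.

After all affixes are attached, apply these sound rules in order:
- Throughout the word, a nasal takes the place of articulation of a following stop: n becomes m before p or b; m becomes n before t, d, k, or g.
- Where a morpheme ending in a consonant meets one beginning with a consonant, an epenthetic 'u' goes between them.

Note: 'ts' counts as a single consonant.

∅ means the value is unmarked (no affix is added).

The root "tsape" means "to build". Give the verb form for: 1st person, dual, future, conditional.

oputsapesots

Attach person 1st person -s → tsapes.
Attach number dual -ots → tsapesots.
tense = future: zero marking, form stays tsapesots.
Attach mood conditional op- → optsapesots.
Nasal assimilation: no change.
Apply epenthesis: optsapesots → oputsapesots.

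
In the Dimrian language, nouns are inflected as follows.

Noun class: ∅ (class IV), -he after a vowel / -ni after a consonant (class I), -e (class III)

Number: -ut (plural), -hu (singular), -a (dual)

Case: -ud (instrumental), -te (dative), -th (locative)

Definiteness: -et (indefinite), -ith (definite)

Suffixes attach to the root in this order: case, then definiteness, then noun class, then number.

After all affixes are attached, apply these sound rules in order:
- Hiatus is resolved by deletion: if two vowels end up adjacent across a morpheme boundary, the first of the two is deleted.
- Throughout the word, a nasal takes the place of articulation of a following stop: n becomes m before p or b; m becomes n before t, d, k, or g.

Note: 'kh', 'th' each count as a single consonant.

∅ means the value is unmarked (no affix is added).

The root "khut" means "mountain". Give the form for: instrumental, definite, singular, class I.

khutudithnihu

Attach case instrumental -ud → khutud.
Attach definiteness definite -ith → khutudith.
Attach noun class class I -ni (after consonant 'th') → khutudithni.
Attach number singular -hu → khutudithnihu.
Vowel deletion: no change.
Nasal assimilation: no change.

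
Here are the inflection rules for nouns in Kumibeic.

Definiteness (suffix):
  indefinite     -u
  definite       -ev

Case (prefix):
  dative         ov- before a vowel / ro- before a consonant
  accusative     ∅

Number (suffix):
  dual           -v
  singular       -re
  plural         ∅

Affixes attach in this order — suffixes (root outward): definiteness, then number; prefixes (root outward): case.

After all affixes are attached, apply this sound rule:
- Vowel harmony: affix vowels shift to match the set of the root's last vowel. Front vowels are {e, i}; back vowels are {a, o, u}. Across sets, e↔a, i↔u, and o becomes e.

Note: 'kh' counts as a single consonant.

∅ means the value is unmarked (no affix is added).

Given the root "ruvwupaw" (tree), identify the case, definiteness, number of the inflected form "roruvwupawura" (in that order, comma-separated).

Segment: ro-ruvwupaw-u-re.
case: ov/ro- → dative.
definiteness: -u → indefinite.
number: -re → singular.

dative, indefinite, singular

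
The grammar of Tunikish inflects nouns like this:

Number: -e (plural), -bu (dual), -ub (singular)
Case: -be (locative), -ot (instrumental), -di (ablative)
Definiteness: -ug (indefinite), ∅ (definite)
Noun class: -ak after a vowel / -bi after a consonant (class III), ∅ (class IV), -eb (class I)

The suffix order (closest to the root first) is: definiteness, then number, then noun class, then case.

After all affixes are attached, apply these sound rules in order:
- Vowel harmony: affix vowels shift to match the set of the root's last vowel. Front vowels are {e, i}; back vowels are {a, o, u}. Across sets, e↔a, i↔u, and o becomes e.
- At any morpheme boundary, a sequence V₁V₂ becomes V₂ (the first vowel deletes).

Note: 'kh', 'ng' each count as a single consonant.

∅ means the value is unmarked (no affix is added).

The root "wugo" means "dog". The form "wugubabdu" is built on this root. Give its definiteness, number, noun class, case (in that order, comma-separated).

definite, singular, class I, ablative

Segment: wugo-ub-eb-di.
definiteness: ∅ → definite.
number: -ub → singular.
noun class: -eb → class I.
case: -di → ablative.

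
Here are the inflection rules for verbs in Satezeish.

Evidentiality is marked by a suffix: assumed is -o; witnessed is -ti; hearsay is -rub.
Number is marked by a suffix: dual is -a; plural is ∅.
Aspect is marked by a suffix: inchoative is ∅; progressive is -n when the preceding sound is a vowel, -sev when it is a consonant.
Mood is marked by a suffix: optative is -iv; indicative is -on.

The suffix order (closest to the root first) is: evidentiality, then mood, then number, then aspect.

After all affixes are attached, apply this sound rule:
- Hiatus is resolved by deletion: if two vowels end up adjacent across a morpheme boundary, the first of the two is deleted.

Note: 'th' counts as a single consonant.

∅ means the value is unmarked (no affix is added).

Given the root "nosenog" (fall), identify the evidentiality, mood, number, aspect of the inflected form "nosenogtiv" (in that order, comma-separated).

witnessed, optative, plural, inchoative

Segment: nosenog-ti-iv.
evidentiality: -ti → witnessed.
mood: -iv → optative.
number: ∅ → plural.
aspect: ∅ → inchoative.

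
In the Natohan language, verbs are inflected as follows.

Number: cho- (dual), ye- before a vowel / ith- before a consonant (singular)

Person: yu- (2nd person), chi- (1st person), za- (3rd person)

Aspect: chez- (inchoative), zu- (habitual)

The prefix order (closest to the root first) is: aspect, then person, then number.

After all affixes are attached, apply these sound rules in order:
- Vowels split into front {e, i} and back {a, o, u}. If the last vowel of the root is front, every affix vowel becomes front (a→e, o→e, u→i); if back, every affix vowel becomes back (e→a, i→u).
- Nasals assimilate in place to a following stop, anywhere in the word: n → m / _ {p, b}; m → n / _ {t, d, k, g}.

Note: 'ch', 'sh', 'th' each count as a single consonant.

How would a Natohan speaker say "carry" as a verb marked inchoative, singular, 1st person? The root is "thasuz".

Attach aspect inchoative chez- → chezthasuz.
Attach person 1st person chi- → chichezthasuz.
Attach number singular ith- (before consonant 'ch') → ithchichezthasuz.
Apply vowel harmony: ithchichezthasuz → uthchuchazthasuz.
Nasal assimilation: no change.

uthchuchazthasuz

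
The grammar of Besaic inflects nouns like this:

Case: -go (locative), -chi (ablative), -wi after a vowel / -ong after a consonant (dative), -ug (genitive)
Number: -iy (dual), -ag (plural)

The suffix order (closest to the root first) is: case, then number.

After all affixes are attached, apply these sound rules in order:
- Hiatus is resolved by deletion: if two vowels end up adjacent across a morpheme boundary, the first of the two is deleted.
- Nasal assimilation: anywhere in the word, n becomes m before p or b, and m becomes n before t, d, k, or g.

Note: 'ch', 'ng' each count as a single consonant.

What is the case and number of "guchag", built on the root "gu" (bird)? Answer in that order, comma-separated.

ablative, plural

Segment: gu-chi-ag.
case: -chi → ablative.
number: -ag → plural.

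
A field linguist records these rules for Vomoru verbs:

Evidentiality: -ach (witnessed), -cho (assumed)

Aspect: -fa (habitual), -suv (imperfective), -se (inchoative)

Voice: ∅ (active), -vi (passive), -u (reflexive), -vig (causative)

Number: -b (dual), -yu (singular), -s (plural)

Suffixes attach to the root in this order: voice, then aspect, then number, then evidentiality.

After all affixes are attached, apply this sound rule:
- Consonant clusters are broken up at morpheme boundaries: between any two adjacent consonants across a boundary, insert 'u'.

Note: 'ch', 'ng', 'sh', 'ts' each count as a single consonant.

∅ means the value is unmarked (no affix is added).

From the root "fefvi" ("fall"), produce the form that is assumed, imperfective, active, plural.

fefvisuvusucho

voice = active: zero marking, form stays fefvi.
Attach aspect imperfective -suv → fefvisuv.
Attach number plural -s → fefvisuvs.
Attach evidentiality assumed -cho → fefvisuvscho.
Apply epenthesis: fefvisuvscho → fefvisuvusucho.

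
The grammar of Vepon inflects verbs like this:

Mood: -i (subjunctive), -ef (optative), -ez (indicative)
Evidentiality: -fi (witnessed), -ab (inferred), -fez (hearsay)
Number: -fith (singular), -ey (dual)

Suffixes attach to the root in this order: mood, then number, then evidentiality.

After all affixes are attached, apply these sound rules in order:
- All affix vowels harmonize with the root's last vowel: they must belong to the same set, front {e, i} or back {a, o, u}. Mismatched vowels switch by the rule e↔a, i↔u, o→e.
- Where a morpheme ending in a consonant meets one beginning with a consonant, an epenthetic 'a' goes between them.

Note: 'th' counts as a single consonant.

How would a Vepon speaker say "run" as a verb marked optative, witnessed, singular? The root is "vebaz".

vebazafafuthafu

Attach mood optative -ef → vebazef.
Attach number singular -fith → vebazeffith.
Attach evidentiality witnessed -fi → vebazeffithfi.
Apply vowel harmony: vebazeffithfi → vebazaffuthfu.
Apply epenthesis: vebazaffuthfu → vebazafafuthafu.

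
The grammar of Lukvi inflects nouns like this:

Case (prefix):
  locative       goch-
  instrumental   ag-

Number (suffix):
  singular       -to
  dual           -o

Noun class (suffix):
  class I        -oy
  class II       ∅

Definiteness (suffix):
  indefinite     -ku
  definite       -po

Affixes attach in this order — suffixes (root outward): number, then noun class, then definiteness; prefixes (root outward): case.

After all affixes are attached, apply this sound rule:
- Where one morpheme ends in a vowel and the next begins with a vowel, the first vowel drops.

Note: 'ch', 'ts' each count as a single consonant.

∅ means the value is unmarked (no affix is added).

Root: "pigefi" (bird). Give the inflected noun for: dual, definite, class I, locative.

Attach number dual -o → pigefio.
Attach noun class class I -oy → pigefiooy.
Attach definiteness definite -po → pigefiooypo.
Attach case locative goch- → gochpigefiooypo.
Apply vowel deletion: gochpigefiooypo → gochpigefoypo.

gochpigefoypo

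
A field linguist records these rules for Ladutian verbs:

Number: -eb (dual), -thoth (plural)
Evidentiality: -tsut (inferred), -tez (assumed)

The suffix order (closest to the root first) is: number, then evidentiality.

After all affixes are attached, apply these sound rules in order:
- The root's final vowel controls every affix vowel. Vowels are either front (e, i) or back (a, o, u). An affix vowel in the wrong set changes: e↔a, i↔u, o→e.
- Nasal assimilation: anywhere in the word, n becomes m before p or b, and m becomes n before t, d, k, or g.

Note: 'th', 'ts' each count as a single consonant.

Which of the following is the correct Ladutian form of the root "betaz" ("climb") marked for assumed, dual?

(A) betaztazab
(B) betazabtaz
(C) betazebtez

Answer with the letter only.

Attach number dual -eb → betazeb.
Attach evidentiality assumed -tez → betazebtez.
Apply vowel harmony: betazebtez → betazabtaz.
Nasal assimilation: no change.
So the correct form is betazabtaz, option (B).
(C) betazebtez is wrong: it fails to apply the sound rule(s).
(A) betaztazab is wrong: it has the affixes in the wrong order.

B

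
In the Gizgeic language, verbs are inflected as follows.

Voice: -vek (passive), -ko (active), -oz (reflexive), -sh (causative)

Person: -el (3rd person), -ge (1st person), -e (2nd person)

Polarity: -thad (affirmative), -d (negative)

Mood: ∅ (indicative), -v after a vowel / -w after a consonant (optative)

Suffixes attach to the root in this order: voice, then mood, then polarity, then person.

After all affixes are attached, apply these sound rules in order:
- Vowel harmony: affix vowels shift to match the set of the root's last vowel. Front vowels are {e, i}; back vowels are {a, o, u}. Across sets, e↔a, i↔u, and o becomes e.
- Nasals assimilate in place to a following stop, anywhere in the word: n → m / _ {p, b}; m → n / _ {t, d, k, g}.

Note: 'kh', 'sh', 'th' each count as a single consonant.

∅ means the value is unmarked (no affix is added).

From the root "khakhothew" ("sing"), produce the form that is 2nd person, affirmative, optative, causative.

khakhothewshwthede

Attach voice causative -sh → khakhothewsh.
Attach mood optative -w (after consonant 'sh') → khakhothewshw.
Attach polarity affirmative -thad → khakhothewshwthad.
Attach person 2nd person -e → khakhothewshwthade.
Apply vowel harmony: khakhothewshwthade → khakhothewshwthede.
Nasal assimilation: no change.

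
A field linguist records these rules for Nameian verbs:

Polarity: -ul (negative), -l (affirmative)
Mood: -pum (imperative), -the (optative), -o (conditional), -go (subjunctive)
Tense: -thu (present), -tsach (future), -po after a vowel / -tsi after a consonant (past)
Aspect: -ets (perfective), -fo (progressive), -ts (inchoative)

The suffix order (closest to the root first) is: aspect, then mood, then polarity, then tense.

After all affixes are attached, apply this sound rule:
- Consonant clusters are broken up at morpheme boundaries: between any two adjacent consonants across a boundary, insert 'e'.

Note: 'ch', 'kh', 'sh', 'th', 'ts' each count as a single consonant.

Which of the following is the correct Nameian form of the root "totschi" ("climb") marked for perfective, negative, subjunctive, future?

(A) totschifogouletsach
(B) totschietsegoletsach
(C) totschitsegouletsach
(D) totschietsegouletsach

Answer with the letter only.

D

Attach aspect perfective -ets → totschiets.
Attach mood subjunctive -go → totschietsgo.
Attach polarity negative -ul → totschietsgoul.
Attach tense future -tsach → totschietsgoultsach.
Apply epenthesis: totschietsgoultsach → totschietsegouletsach.
So the correct form is totschietsegouletsach, option (D).
(B) totschietsegoletsach is wrong: it uses affirmative instead of negative for polarity.
(A) totschifogouletsach is wrong: it uses progressive instead of perfective for aspect.
(C) totschitsegouletsach is wrong: it uses inchoative instead of perfective for aspect.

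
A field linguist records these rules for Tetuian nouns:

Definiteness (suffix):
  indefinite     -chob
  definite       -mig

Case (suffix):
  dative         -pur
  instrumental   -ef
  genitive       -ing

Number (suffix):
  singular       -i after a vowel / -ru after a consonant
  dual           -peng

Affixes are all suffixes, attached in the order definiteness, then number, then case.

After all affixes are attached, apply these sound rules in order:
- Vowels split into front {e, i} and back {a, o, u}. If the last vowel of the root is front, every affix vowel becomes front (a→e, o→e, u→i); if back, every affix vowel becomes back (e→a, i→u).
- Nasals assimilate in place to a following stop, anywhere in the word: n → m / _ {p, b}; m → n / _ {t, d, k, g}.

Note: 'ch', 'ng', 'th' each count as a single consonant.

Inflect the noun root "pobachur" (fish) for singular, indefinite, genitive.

pobachurchobruung

Attach definiteness indefinite -chob → pobachurchob.
Attach number singular -ru (after consonant 'b') → pobachurchobru.
Attach case genitive -ing → pobachurchobruing.
Apply vowel harmony: pobachurchobruing → pobachurchobruung.
Nasal assimilation: no change.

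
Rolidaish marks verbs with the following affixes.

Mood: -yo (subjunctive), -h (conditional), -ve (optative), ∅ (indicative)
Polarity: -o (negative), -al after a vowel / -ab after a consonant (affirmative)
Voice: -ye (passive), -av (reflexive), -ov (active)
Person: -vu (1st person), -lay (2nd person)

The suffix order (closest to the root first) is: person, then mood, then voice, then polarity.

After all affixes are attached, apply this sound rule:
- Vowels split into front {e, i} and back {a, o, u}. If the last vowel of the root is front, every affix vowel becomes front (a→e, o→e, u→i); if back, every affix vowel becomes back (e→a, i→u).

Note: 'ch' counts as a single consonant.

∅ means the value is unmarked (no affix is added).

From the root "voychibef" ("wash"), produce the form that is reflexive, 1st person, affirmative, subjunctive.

voychibefviyeeveb

Attach person 1st person -vu → voychibefvu.
Attach mood subjunctive -yo → voychibefvuyo.
Attach voice reflexive -av → voychibefvuyoav.
Attach polarity affirmative -ab (after consonant 'v') → voychibefvuyoavab.
Apply vowel harmony: voychibefvuyoavab → voychibefviyeeveb.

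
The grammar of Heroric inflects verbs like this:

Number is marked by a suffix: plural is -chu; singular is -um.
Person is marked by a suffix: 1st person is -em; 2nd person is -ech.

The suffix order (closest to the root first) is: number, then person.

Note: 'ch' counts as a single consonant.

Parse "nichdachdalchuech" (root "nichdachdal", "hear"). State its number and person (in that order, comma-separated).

plural, 2nd person

Segment: nichdachdal-chu-ech.
number: -chu → plural.
person: -ech → 2nd person.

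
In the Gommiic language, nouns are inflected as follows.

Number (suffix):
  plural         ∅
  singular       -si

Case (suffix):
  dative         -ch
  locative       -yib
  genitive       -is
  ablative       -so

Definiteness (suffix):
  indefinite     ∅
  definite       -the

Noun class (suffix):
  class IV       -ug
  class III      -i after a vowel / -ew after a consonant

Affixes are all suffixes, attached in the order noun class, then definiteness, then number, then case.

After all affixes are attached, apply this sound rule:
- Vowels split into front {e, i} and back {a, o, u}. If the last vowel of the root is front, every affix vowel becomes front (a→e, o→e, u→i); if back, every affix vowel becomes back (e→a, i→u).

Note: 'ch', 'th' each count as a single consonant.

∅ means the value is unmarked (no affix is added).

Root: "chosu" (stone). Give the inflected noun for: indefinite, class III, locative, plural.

chosuuyub

Attach noun class class III -i (after vowel 'u') → chosui.
definiteness = indefinite: zero marking, form stays chosui.
number = plural: zero marking, form stays chosui.
Attach case locative -yib → chosuiyib.
Apply vowel harmony: chosuiyib → chosuuyub.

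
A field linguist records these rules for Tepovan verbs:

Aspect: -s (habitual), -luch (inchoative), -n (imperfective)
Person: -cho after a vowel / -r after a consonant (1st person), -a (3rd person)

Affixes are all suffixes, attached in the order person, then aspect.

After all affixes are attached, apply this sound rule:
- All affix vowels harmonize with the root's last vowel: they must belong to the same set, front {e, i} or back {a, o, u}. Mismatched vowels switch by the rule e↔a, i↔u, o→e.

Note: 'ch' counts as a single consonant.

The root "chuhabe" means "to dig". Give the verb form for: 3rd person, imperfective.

chuhabeen

Attach person 3rd person -a → chuhabea.
Attach aspect imperfective -n → chuhabean.
Apply vowel harmony: chuhabean → chuhabeen.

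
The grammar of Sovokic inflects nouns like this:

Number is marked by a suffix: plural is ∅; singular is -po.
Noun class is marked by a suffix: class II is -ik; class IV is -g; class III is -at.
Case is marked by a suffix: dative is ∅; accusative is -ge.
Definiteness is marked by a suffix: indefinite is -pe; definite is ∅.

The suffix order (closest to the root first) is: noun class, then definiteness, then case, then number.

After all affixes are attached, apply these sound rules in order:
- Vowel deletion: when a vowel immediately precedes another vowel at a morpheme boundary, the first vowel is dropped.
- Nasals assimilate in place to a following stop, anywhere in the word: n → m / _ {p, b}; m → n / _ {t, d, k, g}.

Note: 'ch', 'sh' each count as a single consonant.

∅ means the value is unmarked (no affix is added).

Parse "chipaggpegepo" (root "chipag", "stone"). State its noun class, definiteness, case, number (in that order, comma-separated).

Segment: chipag-g-pe-ge-po.
noun class: -g → class IV.
definiteness: -pe → indefinite.
case: -ge → accusative.
number: -po → singular.

class IV, indefinite, accusative, singular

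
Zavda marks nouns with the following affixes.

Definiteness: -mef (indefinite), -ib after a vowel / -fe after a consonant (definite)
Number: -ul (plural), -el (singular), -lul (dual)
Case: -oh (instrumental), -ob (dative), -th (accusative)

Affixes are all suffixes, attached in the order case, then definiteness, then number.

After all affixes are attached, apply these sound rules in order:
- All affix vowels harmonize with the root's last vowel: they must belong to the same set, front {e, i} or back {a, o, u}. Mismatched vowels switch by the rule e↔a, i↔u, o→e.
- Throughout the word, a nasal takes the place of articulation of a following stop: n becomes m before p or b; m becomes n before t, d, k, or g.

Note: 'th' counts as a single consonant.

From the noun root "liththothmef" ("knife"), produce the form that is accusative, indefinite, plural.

Attach case accusative -th → liththothmefth.
Attach definiteness indefinite -mef → liththothmefthmef.
Attach number plural -ul → liththothmefthmeful.
Apply vowel harmony: liththothmefthmeful → liththothmefthmefil.
Nasal assimilation: no change.

liththothmefthmefil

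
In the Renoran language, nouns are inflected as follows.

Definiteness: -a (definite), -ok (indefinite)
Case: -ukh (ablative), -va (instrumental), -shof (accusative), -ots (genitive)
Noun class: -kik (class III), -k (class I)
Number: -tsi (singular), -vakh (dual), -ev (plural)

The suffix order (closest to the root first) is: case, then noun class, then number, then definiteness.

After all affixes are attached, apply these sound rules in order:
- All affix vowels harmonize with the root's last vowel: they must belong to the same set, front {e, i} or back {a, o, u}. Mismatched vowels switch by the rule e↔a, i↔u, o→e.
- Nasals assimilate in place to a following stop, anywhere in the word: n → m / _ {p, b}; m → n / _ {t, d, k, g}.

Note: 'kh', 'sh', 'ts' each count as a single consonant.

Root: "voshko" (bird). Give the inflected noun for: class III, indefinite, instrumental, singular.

voshkovakuktsuok

Attach case instrumental -va → voshkova.
Attach noun class class III -kik → voshkovakik.
Attach number singular -tsi → voshkovakiktsi.
Attach definiteness indefinite -ok → voshkovakiktsiok.
Apply vowel harmony: voshkovakiktsiok → voshkovakuktsuok.
Nasal assimilation: no change.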